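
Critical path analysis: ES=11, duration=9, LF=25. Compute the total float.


EF = ES + duration = 11 + 9 = 20
LS = LF - duration = 25 - 9 = 16
Total Float = LF - EF = 25 - 20
(or LS - ES = 16 - 11)
= 5


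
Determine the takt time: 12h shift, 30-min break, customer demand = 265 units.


Available = 12×60 - 30 = 690 min
Takt time = 690 / 265
= 2.60 min/unit


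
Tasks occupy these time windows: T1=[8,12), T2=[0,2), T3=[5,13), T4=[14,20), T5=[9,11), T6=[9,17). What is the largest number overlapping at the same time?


Check each time point for overlaps:
  t=9: 4 tasks active (T1, T3, T5, T6)
Max concurrent = 4


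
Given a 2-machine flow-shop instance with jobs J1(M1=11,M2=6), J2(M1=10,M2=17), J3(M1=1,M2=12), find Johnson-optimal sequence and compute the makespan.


Johnson's rule:
Group 1 (M1≤M2, sort by M1): ['J3', 'J2']
Group 2 (M1>M2, sort desc M2): ['J1']
Sequence: J3 → J2 → J1
Makespan calculation:
  J3: M1 done=1, M2 done=13
  J2: M1 done=11, M2 done=30
  J1: M1 done=22, M2 done=36
= Sequence: J3 → J2 → J1, Makespan: 36


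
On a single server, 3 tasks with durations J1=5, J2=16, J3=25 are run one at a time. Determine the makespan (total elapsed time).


Sequential makespan: sum all processing times
= 5 + 16 + 25
= 46 time units


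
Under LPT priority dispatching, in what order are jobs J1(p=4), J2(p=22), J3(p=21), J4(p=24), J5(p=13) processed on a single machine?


LPT: sort by longest processing time first
  J4: p=24
  J2: p=22
  J3: p=21
  J5: p=13
  J1: p=4
Order: J4 → J2 → J3 → J5 → J1


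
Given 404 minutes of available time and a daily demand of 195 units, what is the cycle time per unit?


Cycle time = available time / demand
= 404 / 195
= 2.07 min/unit


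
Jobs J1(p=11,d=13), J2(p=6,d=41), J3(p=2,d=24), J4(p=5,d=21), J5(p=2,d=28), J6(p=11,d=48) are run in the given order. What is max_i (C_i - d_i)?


Lateness per job (L = C - d):
  J1: C=11, d=13, L=-2
  J2: C=17, d=41, L=-24
  J3: C=19, d=24, L=-5
  J4: C=24, d=21, L=3
  J5: C=26, d=28, L=-2
  J6: C=37, d=48, L=-11
Lmax = max(-2, -24, -5, 3, -2, -11)
= 3


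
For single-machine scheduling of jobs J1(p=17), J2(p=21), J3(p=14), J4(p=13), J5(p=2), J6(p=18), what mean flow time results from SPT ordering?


SPT order: J5 → J4 → J3 → J1 → J6 → J2
Completion times:
  J5: C=2
  J4: C=15
  J3: C=29
  J1: C=46
  J6: C=64
  J2: C=85
Sum = 241, n = 6
Mean flow = 241/6
= 40.17


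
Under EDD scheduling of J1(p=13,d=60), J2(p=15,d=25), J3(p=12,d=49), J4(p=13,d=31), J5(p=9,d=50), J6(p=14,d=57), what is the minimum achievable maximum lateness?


EDD order: J2 → J4 → J3 → J5 → J6 → J1
Completion and lateness:
  J2: C=15, d=25, L=15-25=-10
  J4: C=28, d=31, L=28-31=-3
  J3: C=40, d=49, L=40-49=-9
  J5: C=49, d=50, L=49-50=-1
  J6: C=63, d=57, L=63-57=6
  J1: C=76, d=60, L=76-60=16
Lmax = max(-10, -3, -9, -1, 6, 16)
= 16


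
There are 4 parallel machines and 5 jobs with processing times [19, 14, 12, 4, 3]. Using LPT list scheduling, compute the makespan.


Jobs (LPT sorted): [19, 14, 12, 4, 3]
Machines: 4
  J=19 → Machine 1 (load: 0+19=19)
  J=14 → Machine 2 (load: 0+14=14)
  J=12 → Machine 3 (load: 0+12=12)
  J=4 → Machine 4 (load: 0+4=4)
  J=3 → Machine 4 (load: 4+3=7)
Machine loads: [19, 14, 12, 7]
Makespan = max = 19 time units


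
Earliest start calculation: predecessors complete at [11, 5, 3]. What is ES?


ES = max of all predecessor completion times
Predecessors: [11, 5, 3]
ES = max(11, 5, 3)
= 11


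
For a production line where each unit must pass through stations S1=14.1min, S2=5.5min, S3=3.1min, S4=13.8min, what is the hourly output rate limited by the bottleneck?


Bottleneck = longest station time
Station times: [14.1, 5.5, 3.1, 13.8]
Max = 14.1 min
Rate = 60 / 14.1
= 4.26 units/hour (bottleneck: 14.1min)


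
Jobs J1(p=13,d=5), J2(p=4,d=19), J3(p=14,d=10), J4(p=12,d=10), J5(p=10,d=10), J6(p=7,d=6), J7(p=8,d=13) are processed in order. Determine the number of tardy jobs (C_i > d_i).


Completion vs due date:
  J1: C=13, d=5 → TARDY
  J2: C=17, d=19 → on time
  J3: C=31, d=10 → TARDY
  J4: C=43, d=10 → TARDY
  J5: C=53, d=10 → TARDY
  J6: C=60, d=6 → TARDY
  J7: C=68, d=13 → TARDY
Tardy jobs: J1, J3, J4, J5, J6, J7
Count = 6


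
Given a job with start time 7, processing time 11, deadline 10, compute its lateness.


Completion = 7 + 11 = 18
Lateness = C - d = 18 - 10
= 8


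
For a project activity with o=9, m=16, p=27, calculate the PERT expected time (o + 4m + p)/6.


te = (o + 4m + p) / 6
= (9 + 4×16 + 27) / 6
= (9 + 64 + 27) / 6
= 100 / 6
= 16.67


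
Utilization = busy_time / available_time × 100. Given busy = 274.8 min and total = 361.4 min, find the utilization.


Utilization = busy / total × 100
= 274.8 / 361.4 × 100
= 76.0%


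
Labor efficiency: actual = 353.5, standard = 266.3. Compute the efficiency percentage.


Efficiency = (actual / standard) × 100
= (353.5 / 266.3) × 100
= 132.7%


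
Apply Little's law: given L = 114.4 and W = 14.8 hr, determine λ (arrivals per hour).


Little's law: L = λW → λ = L / W
= 114.4 / 14.8
= 7.73 per hour


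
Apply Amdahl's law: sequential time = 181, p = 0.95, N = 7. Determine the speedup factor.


Amdahl's law: T_p = T × ((1-p) + p/N)
= 181 × ((1-0.95) + 0.95/7)
= 181 × (0.05 + 0.1357)
= 181 × 0.1857
= 33.61
Speedup = 181/33.61
= 5.38×


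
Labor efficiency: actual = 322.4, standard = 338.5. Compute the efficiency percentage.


Efficiency = (actual / standard) × 100
= (322.4 / 338.5) × 100
= 95.2%


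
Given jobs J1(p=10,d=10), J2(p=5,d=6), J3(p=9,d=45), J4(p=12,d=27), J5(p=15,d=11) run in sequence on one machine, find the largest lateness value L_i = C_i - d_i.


Lateness per job (L = C - d):
  J1: C=10, d=10, L=0
  J2: C=15, d=6, L=9
  J3: C=24, d=45, L=-21
  J4: C=36, d=27, L=9
  J5: C=51, d=11, L=40
Lmax = max(0, 9, -21, 9, 40)
= 40


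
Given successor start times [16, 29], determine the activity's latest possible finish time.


LF = min of all successor start times
Successors start at: [16, 29]
LF = min(16, 29)
= 16


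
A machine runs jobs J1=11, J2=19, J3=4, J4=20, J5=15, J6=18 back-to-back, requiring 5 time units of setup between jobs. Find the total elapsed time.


Makespan = Σ processing + (n-1) × setup
= (11 + 19 + 4 + 20 + 15 + 18) + (6-1)×5
= 87 + 25
= 112 time units


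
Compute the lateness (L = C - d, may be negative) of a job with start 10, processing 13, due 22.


Completion = 10 + 13 = 23
Lateness = C - d = 23 - 22
= 1


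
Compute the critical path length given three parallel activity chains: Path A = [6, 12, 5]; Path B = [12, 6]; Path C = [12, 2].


Path A: 6 + 12 + 5 = 23
Path B: 12 + 6 = 18
Path C: 12 + 2 = 14
Critical path = longest = max(23, 18, 14)
= 23 (Path A)


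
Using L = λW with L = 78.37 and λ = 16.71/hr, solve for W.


Little's law: L = λW → W = L / λ
= 78.37 / 16.71
= 4.69 hours


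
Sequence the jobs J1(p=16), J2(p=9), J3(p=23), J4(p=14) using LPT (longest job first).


LPT: sort by longest processing time first
  J3: p=23
  J1: p=16
  J4: p=14
  J2: p=9
Order: J3 → J1 → J4 → J2


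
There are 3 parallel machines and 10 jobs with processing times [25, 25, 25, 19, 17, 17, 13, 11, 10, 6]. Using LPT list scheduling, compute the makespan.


Jobs (LPT sorted): [25, 25, 25, 19, 17, 17, 13, 11, 10, 6]
Machines: 3
  J=25 → Machine 1 (load: 0+25=25)
  J=25 → Machine 2 (load: 0+25=25)
  J=25 → Machine 3 (load: 0+25=25)
  J=19 → Machine 1 (load: 25+19=44)
  J=17 → Machine 2 (load: 25+17=42)
  J=17 → Machine 3 (load: 25+17=42)
  J=13 → Machine 2 (load: 42+13=55)
  J=11 → Machine 3 (load: 42+11=53)
  J=10 → Machine 1 (load: 44+10=54)
  J=6 → Machine 3 (load: 53+6=59)
Machine loads: [54, 55, 59]
Makespan = max = 59 time units


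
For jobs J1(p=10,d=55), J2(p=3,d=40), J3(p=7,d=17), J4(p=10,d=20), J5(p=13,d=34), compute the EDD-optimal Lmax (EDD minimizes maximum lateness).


EDD order: J3 → J4 → J5 → J2 → J1
Completion and lateness:
  J3: C=7, d=17, L=7-17=-10
  J4: C=17, d=20, L=17-20=-3
  J5: C=30, d=34, L=30-34=-4
  J2: C=33, d=40, L=33-40=-7
  J1: C=43, d=55, L=43-55=-12
Lmax = max(-10, -3, -4, -7, -12)
= -3


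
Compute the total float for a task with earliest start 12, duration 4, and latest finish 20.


EF = ES + duration = 12 + 4 = 16
LS = LF - duration = 20 - 4 = 16
Total Float = LF - EF = 20 - 16
(or LS - ES = 16 - 12)
= 4


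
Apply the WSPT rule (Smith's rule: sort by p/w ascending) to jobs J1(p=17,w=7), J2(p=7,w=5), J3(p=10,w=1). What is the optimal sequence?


WSPT (Smith's rule): sort by p/w ascending
  J2: p/w = 7/5 = 1.400
  J1: p/w = 17/7 = 2.429
  J3: p/w = 10/1 = 10.000
Order: J2 → J1 → J3


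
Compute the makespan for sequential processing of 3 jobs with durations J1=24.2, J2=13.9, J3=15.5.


Sequential makespan: sum all processing times
= 24.2 + 13.9 + 15.5
= 53.6 time units


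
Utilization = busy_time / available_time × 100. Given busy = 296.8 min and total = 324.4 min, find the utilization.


Utilization = busy / total × 100
= 296.8 / 324.4 × 100
= 91.5%


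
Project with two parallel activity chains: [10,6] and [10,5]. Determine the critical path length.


Path A: 10 + 6 = 16
Path B: 10 + 5 = 15
Critical path = longest = max(16, 15)
= 16 (Path A)


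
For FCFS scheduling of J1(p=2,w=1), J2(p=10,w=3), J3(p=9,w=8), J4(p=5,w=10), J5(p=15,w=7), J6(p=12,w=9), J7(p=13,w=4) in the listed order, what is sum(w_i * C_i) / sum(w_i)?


Completion times:
  J1: C=2, w×C=1×2=2
  J2: C=12, w×C=3×12=36
  J3: C=21, w×C=8×21=168
  J4: C=26, w×C=10×26=260
  J5: C=41, w×C=7×41=287
  J6: C=53, w×C=9×53=477
  J7: C=66, w×C=4×66=264
Sum w×C = 1494
Sum w = 42
Weighted avg = 1494/42
= 35.57


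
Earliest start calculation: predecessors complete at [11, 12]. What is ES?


ES = max of all predecessor completion times
Predecessors: [11, 12]
ES = max(11, 12)
= 12


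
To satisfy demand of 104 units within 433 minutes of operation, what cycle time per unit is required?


Cycle time = available time / demand
= 433 / 104
= 4.16 min/unit


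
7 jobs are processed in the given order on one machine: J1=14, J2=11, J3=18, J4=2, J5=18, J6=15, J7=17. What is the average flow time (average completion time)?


Completion times:
  J1: completes at 14
  J2: completes at 25
  J3: completes at 43
  J4: completes at 45
  J5: completes at 63
  J6: completes at 78
  J7: completes at 95
Sum = 363
Average = 363/7
= 51.86


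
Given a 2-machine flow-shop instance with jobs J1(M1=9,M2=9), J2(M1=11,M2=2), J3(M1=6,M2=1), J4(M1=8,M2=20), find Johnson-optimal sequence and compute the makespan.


Johnson's rule:
Group 1 (M1≤M2, sort by M1): ['J4', 'J1']
Group 2 (M1>M2, sort desc M2): ['J2', 'J3']
Sequence: J4 → J1 → J2 → J3
Makespan calculation:
  J4: M1 done=8, M2 done=28
  J1: M1 done=17, M2 done=37
  J2: M1 done=28, M2 done=39
  J3: M1 done=34, M2 done=40
= Sequence: J4 → J1 → J2 → J3, Makespan: 40


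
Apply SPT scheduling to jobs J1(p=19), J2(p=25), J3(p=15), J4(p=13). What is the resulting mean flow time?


SPT order: J4 → J3 → J1 → J2
Completion times:
  J4: C=13
  J3: C=28
  J1: C=47
  J2: C=72
Sum = 160, n = 4
Mean flow = 160/4
= 40.00


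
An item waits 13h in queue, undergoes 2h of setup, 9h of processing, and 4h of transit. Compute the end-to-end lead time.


Lead time = queue + setup + processing + transit
= 13 + 2 + 9 + 4
= 28 hours


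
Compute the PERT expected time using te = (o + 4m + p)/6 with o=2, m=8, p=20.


te = (o + 4m + p) / 6
= (2 + 4×8 + 20) / 6
= (2 + 32 + 20) / 6
= 54 / 6
= 9.00


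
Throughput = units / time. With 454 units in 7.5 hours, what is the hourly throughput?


Throughput = units / time
= 454 / 7.5
= 60.5 units/hour


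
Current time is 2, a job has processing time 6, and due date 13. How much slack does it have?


Slack = due - current_time - processing
= 13 - 2 - 6
= 5


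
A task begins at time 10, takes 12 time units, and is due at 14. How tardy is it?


Completion = start + processing = 10 + 12 = 22
Tardiness = max(0, C - d) = max(0, 22 - 14)
= max(0, 8)
= 8


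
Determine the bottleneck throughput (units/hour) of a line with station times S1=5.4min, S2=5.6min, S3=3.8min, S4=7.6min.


Bottleneck = longest station time
Station times: [5.4, 5.6, 3.8, 7.6]
Max = 7.6 min
Rate = 60 / 7.6
= 7.89 units/hour (bottleneck: 7.6min)


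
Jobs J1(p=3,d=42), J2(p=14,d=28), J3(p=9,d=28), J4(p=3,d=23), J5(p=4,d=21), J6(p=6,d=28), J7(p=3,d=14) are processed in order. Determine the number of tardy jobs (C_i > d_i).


Completion vs due date:
  J1: C=3, d=42 → on time
  J2: C=17, d=28 → on time
  J3: C=26, d=28 → on time
  J4: C=29, d=23 → TARDY
  J5: C=33, d=21 → TARDY
  J6: C=39, d=28 → TARDY
  J7: C=42, d=14 → TARDY
Tardy jobs: J4, J5, J6, J7
Count = 4


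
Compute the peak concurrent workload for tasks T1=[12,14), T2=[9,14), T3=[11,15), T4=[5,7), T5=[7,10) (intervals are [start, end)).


Check each time point for overlaps:
  t=12: 3 tasks active (T1, T2, T3)
Max concurrent = 3


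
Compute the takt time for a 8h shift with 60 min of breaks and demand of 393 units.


Available = 8×60 - 60 = 420 min
Takt time = 420 / 393
= 1.07 min/unit


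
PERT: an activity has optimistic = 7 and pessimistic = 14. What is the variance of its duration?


σ² = ((p - o) / 6)² = (p - o)² / 36
= (14 - 7)² / 36
= 7² / 36
= 49 / 36
= 1.3611


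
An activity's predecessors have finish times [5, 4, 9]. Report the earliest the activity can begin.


ES = max of all predecessor completion times
Predecessors: [5, 4, 9]
ES = max(5, 4, 9)
= 9


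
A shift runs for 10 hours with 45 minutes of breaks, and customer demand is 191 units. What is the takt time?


Available = 10×60 - 45 = 555 min
Takt time = 555 / 191
= 2.91 min/unit


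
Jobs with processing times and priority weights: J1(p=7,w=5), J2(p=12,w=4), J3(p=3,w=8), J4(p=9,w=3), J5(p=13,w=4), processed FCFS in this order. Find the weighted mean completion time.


Completion times:
  J1: C=7, w×C=5×7=35
  J2: C=19, w×C=4×19=76
  J3: C=22, w×C=8×22=176
  J4: C=31, w×C=3×31=93
  J5: C=44, w×C=4×44=176
Sum w×C = 556
Sum w = 24
Weighted avg = 556/24
= 23.17


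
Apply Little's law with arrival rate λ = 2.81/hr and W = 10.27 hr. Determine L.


Little's law: L = λ × W
= 2.81 × 10.27
= 28.86


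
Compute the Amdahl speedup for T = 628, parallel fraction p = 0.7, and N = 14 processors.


Amdahl's law: T_p = T × ((1-p) + p/N)
= 628 × ((1-0.7) + 0.7/14)
= 628 × (0.30 + 0.0500)
= 628 × 0.3500
= 219.80
Speedup = 628/219.80
= 2.86×


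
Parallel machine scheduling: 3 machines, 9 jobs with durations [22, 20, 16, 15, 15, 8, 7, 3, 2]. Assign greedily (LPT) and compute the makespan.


Jobs (LPT sorted): [22, 20, 16, 15, 15, 8, 7, 3, 2]
Machines: 3
  J=22 → Machine 1 (load: 0+22=22)
  J=20 → Machine 2 (load: 0+20=20)
  J=16 → Machine 3 (load: 0+16=16)
  J=15 → Machine 3 (load: 16+15=31)
  J=15 → Machine 2 (load: 20+15=35)
  J=8 → Machine 1 (load: 22+8=30)
  J=7 → Machine 1 (load: 30+7=37)
  J=3 → Machine 3 (load: 31+3=34)
  J=2 → Machine 3 (load: 34+2=36)
Machine loads: [37, 35, 36]
Makespan = max = 37 time units


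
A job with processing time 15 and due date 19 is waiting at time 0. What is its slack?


Slack = due - current_time - processing
= 19 - 0 - 15
= 4


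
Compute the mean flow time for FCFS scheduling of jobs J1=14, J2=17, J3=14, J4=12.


Completion times:
  J1: completes at 14
  J2: completes at 31
  J3: completes at 45
  J4: completes at 57
Sum = 147
Average = 147/4
= 36.75


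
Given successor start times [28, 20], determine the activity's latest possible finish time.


LF = min of all successor start times
Successors start at: [28, 20]
LF = min(28, 20)
= 20


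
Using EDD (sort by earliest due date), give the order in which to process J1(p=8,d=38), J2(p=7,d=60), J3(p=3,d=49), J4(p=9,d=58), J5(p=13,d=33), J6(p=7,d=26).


EDD: sort by earliest due date
  J6: d=26, p=7
  J5: d=33, p=13
  J1: d=38, p=8
  J3: d=49, p=3
  J4: d=58, p=9
  J2: d=60, p=7
Order: J6 → J5 → J1 → J3 → J4 → J2


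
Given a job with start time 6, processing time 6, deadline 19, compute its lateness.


Completion = 6 + 6 = 12
Lateness = C - d = 12 - 19
= -7


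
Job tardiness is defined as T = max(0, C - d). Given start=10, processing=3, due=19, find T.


Completion = start + processing = 10 + 3 = 13
Tardiness = max(0, C - d) = max(0, 13 - 19)
= max(0, -6)
= 0


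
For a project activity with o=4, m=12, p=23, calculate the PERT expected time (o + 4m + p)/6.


te = (o + 4m + p) / 6
= (4 + 4×12 + 23) / 6
= (4 + 48 + 23) / 6
= 75 / 6
= 12.50


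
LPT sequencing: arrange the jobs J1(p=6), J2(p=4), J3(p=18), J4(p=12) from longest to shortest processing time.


LPT: sort by longest processing time first
  J3: p=18
  J4: p=12
  J1: p=6
  J2: p=4
Order: J3 → J4 → J1 → J2


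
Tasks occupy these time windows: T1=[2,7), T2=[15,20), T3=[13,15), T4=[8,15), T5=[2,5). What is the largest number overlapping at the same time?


Check each time point for overlaps:
  t=2: 2 tasks active (T1, T5)
Max concurrent = 2


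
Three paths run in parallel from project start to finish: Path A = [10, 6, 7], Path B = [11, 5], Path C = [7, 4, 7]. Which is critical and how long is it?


Path A: 10 + 6 + 7 = 23
Path B: 11 + 5 = 16
Path C: 7 + 4 + 7 = 18
Critical path = longest = max(23, 16, 18)
= 23 (Path A)


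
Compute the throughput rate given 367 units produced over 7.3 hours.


Throughput = units / time
= 367 / 7.3
= 50.3 units/hour


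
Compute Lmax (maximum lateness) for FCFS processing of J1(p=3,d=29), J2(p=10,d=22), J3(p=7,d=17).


Lateness per job (L = C - d):
  J1: C=3, d=29, L=-26
  J2: C=13, d=22, L=-9
  J3: C=20, d=17, L=3
Lmax = max(-26, -9, 3)
= 3


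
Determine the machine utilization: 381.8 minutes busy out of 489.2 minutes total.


Utilization = busy / total × 100
= 381.8 / 489.2 × 100
= 78.0%


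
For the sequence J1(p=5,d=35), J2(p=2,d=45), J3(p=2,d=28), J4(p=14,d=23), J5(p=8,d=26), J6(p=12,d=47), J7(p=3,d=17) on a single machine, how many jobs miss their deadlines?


Completion vs due date:
  J1: C=5, d=35 → on time
  J2: C=7, d=45 → on time
  J3: C=9, d=28 → on time
  J4: C=23, d=23 → on time
  J5: C=31, d=26 → TARDY
  J6: C=43, d=47 → on time
  J7: C=46, d=17 → TARDY
Tardy jobs: J5, J7
Count = 2


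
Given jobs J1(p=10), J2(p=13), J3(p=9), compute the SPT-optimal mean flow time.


SPT order: J3 → J1 → J2
Completion times:
  J3: C=9
  J1: C=19
  J2: C=32
Sum = 60, n = 3
Mean flow = 60/3
= 20.00


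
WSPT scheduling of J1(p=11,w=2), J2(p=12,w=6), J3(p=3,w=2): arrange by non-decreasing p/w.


WSPT (Smith's rule): sort by p/w ascending
  J3: p/w = 3/2 = 1.500
  J2: p/w = 12/6 = 2.000
  J1: p/w = 11/2 = 5.500
Order: J3 → J2 → J1


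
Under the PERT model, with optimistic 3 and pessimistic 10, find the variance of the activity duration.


σ² = ((p - o) / 6)² = (p - o)² / 36
= (10 - 3)² / 36
= 7² / 36
= 49 / 36
= 1.3611


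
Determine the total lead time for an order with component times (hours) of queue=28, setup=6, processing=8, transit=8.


Lead time = queue + setup + processing + transit
= 28 + 6 + 8 + 8
= 50 hours


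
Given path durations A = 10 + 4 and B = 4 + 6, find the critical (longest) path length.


Path A: 10 + 4 = 14
Path B: 4 + 6 = 10
Critical path = longest = max(14, 10)
= 14 (Path A)


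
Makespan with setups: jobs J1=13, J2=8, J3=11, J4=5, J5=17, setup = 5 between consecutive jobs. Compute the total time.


Makespan = Σ processing + (n-1) × setup
= (13 + 8 + 11 + 5 + 17) + (5-1)×5
= 54 + 20
= 74 time units


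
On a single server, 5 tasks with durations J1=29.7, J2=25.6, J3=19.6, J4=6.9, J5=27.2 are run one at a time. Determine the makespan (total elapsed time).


Sequential makespan: sum all processing times
= 29.7 + 25.6 + 19.6 + 6.9 + 27.2
= 109.0 time units


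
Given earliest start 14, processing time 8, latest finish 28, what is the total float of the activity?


EF = ES + duration = 14 + 8 = 22
LS = LF - duration = 28 - 8 = 20
Total Float = LF - EF = 28 - 22
(or LS - ES = 20 - 14)
= 6


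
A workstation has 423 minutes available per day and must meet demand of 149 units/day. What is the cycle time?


Cycle time = available time / demand
= 423 / 149
= 2.84 min/unit


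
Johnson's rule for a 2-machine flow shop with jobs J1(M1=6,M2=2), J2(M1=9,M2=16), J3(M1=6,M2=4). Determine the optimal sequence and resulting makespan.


Johnson's rule:
Group 1 (M1≤M2, sort by M1): ['J2']
Group 2 (M1>M2, sort desc M2): ['J3', 'J1']
Sequence: J2 → J3 → J1
Makespan calculation:
  J2: M1 done=9, M2 done=25
  J3: M1 done=15, M2 done=29
  J1: M1 done=21, M2 done=31
= Sequence: J2 → J3 → J1, Makespan: 31


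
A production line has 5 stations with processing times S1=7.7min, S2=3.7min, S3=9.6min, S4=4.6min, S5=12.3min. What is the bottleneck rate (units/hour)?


Bottleneck = longest station time
Station times: [7.7, 3.7, 9.6, 4.6, 12.3]
Max = 12.3 min
Rate = 60 / 12.3
= 4.88 units/hour (bottleneck: 12.3min)


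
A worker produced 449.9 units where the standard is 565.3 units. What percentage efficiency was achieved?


Efficiency = (actual / standard) × 100
= (449.9 / 565.3) × 100
= 79.6%


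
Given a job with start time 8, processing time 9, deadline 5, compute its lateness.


Completion = 8 + 9 = 17
Lateness = C - d = 17 - 5
= 12


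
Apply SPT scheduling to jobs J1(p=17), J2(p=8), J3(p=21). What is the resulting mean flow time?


SPT order: J2 → J1 → J3
Completion times:
  J2: C=8
  J1: C=25
  J3: C=46
Sum = 79, n = 3
Mean flow = 79/3
= 26.33


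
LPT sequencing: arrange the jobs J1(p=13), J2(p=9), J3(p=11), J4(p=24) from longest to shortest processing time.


LPT: sort by longest processing time first
  J4: p=24
  J1: p=13
  J3: p=11
  J2: p=9
Order: J4 → J1 → J3 → J2


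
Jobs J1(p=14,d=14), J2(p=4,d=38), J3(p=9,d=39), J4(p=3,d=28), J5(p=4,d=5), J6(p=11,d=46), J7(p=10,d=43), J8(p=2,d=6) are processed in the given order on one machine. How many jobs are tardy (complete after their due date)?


Completion vs due date:
  J1: C=14, d=14 → on time
  J2: C=18, d=38 → on time
  J3: C=27, d=39 → on time
  J4: C=30, d=28 → TARDY
  J5: C=34, d=5 → TARDY
  J6: C=45, d=46 → on time
  J7: C=55, d=43 → TARDY
  J8: C=57, d=6 → TARDY
Tardy jobs: J4, J5, J7, J8
Count = 4


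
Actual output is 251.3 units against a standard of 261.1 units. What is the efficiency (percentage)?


Efficiency = (actual / standard) × 100
= (251.3 / 261.1) × 100
= 96.2%


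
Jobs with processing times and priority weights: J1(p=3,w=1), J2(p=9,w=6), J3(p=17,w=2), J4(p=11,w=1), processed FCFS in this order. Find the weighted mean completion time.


Completion times:
  J1: C=3, w×C=1×3=3
  J2: C=12, w×C=6×12=72
  J3: C=29, w×C=2×29=58
  J4: C=40, w×C=1×40=40
Sum w×C = 173
Sum w = 10
Weighted avg = 173/10
= 17.30


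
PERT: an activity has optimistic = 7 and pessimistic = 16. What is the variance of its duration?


σ² = ((p - o) / 6)² = (p - o)² / 36
= (16 - 7)² / 36
= 9² / 36
= 81 / 36
= 2.2500


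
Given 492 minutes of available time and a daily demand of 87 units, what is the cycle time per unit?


Cycle time = available time / demand
= 492 / 87
= 5.66 min/unit


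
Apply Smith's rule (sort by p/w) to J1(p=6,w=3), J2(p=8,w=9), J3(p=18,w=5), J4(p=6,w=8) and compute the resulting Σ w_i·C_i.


WSPT order (by p/w): J4 → J2 → J1 → J3
  J4: C=6, w·C=8×6=48
  J2: C=14, w·C=9×14=126
  J1: C=20, w·C=3×20=60
  J3: C=38, w·C=5×38=190
Σ w·C = 424
= 424


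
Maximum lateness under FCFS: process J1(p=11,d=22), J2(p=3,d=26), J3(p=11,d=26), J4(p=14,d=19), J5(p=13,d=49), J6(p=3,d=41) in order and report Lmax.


Lateness per job (L = C - d):
  J1: C=11, d=22, L=-11
  J2: C=14, d=26, L=-12
  J3: C=25, d=26, L=-1
  J4: C=39, d=19, L=20
  J5: C=52, d=49, L=3
  J6: C=55, d=41, L=14
Lmax = max(-11, -12, -1, 20, 3, 14)
= 20


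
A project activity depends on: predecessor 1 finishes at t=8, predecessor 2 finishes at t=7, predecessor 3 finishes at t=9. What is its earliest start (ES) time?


ES = max of all predecessor completion times
Predecessors: [8, 7, 9]
ES = max(8, 7, 9)
= 9


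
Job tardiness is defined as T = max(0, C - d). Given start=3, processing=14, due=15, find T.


Completion = start + processing = 3 + 14 = 17
Tardiness = max(0, C - d) = max(0, 17 - 15)
= max(0, 2)
= 2


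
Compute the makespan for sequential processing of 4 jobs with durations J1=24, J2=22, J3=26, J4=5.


Sequential makespan: sum all processing times
= 24 + 22 + 26 + 5
= 77 time units


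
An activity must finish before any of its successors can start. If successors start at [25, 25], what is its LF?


LF = min of all successor start times
Successors start at: [25, 25]
LF = min(25, 25)
= 25


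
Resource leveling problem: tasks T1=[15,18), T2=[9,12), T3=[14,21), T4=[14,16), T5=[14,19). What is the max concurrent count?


Check each time point for overlaps:
  t=15: 4 tasks active (T1, T3, T4, T5)
Max concurrent = 4


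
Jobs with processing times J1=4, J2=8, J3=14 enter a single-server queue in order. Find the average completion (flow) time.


Completion times:
  J1: completes at 4
  J2: completes at 12
  J3: completes at 26
Sum = 42
Average = 42/3
= 14.00


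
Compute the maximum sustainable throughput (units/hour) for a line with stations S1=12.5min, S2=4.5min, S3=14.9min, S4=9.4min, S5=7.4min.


Bottleneck = longest station time
Station times: [12.5, 4.5, 14.9, 9.4, 7.4]
Max = 14.9 min
Rate = 60 / 14.9
= 4.03 units/hour (bottleneck: 14.9min)


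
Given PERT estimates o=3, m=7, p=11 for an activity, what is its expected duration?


te = (o + 4m + p) / 6
= (3 + 4×7 + 11) / 6
= (3 + 28 + 11) / 6
= 42 / 6
= 7.00


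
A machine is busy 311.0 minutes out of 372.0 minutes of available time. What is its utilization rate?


Utilization = busy / total × 100
= 311.0 / 372.0 × 100
= 83.6%


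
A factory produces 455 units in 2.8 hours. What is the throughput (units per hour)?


Throughput = units / time
= 455 / 2.8
= 162.5 units/hour


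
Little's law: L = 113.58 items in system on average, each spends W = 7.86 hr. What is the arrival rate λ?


Little's law: L = λW → λ = L / W
= 113.58 / 7.86
= 14.45 per hour


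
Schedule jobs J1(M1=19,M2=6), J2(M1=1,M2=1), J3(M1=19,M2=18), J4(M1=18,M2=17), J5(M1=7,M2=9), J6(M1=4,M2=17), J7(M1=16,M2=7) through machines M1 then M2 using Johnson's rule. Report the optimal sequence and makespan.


Johnson's rule:
Group 1 (M1≤M2, sort by M1): ['J2', 'J6', 'J5']
Group 2 (M1>M2, sort desc M2): ['J3', 'J4', 'J7', 'J1']
Sequence: J2 → J6 → J5 → J3 → J4 → J7 → J1
Makespan calculation:
  J2: M1 done=1, M2 done=2
  J6: M1 done=5, M2 done=22
  J5: M1 done=12, M2 done=31
  J3: M1 done=31, M2 done=49
  J4: M1 done=49, M2 done=66
  J7: M1 done=65, M2 done=73
  J1: M1 done=84, M2 done=90
= Sequence: J2 → J6 → J5 → J3 → J4 → J7 → J1, Makespan: 90


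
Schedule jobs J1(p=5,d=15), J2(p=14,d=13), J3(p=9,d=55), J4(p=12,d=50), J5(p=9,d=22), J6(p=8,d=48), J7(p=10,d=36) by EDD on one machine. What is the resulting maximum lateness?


EDD order: J2 → J1 → J5 → J7 → J6 → J4 → J3
Completion and lateness:
  J2: C=14, d=13, L=14-13=1
  J1: C=19, d=15, L=19-15=4
  J5: C=28, d=22, L=28-22=6
  J7: C=38, d=36, L=38-36=2
  J6: C=46, d=48, L=46-48=-2
  J4: C=58, d=50, L=58-50=8
  J3: C=67, d=55, L=67-55=12
Lmax = max(1, 4, 6, 2, -2, 8, 12)
= 12


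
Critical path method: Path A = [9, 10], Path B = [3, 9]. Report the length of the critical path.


Path A: 9 + 10 = 19
Path B: 3 + 9 = 12
Critical path = longest = max(19, 12)
= 19 (Path A)


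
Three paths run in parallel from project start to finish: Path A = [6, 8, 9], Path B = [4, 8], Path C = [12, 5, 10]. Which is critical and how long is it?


Path A: 6 + 8 + 9 = 23
Path B: 4 + 8 = 12
Path C: 12 + 5 + 10 = 27
Critical path = longest = max(23, 12, 27)
= 27 (Path C)


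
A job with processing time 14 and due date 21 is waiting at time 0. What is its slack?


Slack = due - current_time - processing
= 21 - 0 - 14
= 7


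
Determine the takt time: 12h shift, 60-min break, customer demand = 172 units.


Available = 12×60 - 60 = 660 min
Takt time = 660 / 172
= 3.84 min/unit


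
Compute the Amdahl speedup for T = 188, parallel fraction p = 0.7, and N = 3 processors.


Amdahl's law: T_p = T × ((1-p) + p/N)
= 188 × ((1-0.7) + 0.7/3)
= 188 × (0.30 + 0.2333)
= 188 × 0.5333
= 100.27
Speedup = 188/100.27
= 1.88×


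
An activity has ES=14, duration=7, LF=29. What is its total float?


EF = ES + duration = 14 + 7 = 21
LS = LF - duration = 29 - 7 = 22
Total Float = LF - EF = 29 - 21
(or LS - ES = 22 - 14)
= 8


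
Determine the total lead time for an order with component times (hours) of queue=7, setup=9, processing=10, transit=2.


Lead time = queue + setup + processing + transit
= 7 + 9 + 10 + 2
= 28 hours


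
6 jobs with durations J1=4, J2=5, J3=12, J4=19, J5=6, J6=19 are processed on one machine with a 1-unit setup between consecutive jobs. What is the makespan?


Makespan = Σ processing + (n-1) × setup
= (4 + 5 + 12 + 19 + 6 + 19) + (6-1)×1
= 65 + 5
= 70 time units


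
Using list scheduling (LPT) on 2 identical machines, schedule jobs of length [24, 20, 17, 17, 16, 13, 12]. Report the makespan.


Jobs (LPT sorted): [24, 20, 17, 17, 16, 13, 12]
Machines: 2
  J=24 → Machine 1 (load: 0+24=24)
  J=20 → Machine 2 (load: 0+20=20)
  J=17 → Machine 2 (load: 20+17=37)
  J=17 → Machine 1 (load: 24+17=41)
  J=16 → Machine 2 (load: 37+16=53)
  J=13 → Machine 1 (load: 41+13=54)
  J=12 → Machine 2 (load: 53+12=65)
Machine loads: [54, 65]
Makespan = max = 65 time units


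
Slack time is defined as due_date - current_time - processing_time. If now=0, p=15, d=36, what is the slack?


Slack = due - current_time - processing
= 36 - 0 - 15
= 21


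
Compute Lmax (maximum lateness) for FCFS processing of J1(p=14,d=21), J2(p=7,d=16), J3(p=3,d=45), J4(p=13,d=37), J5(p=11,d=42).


Lateness per job (L = C - d):
  J1: C=14, d=21, L=-7
  J2: C=21, d=16, L=5
  J3: C=24, d=45, L=-21
  J4: C=37, d=37, L=0
  J5: C=48, d=42, L=6
Lmax = max(-7, 5, -21, 0, 6)
= 6


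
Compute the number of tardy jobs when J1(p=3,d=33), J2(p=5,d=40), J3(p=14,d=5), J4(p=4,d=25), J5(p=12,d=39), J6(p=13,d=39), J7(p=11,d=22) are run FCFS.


Completion vs due date:
  J1: C=3, d=33 → on time
  J2: C=8, d=40 → on time
  J3: C=22, d=5 → TARDY
  J4: C=26, d=25 → TARDY
  J5: C=38, d=39 → on time
  J6: C=51, d=39 → TARDY
  J7: C=62, d=22 → TARDY
Tardy jobs: J3, J4, J6, J7
Count = 4


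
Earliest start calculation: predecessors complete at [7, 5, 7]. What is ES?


ES = max of all predecessor completion times
Predecessors: [7, 5, 7]
ES = max(7, 5, 7)
= 7


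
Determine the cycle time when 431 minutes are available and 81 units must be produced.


Cycle time = available time / demand
= 431 / 81
= 5.32 min/unit


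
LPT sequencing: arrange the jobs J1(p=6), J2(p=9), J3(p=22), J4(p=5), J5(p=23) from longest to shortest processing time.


LPT: sort by longest processing time first
  J5: p=23
  J3: p=22
  J2: p=9
  J1: p=6
  J4: p=5
Order: J5 → J3 → J2 → J1 → J4


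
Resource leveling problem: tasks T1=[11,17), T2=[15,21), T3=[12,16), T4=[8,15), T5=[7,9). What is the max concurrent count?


Check each time point for overlaps:
  t=12: 3 tasks active (T1, T3, T4)
Max concurrent = 3


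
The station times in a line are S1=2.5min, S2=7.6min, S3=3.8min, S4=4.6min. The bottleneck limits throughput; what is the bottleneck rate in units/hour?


Bottleneck = longest station time
Station times: [2.5, 7.6, 3.8, 4.6]
Max = 7.6 min
Rate = 60 / 7.6
= 7.89 units/hour (bottleneck: 7.6min)


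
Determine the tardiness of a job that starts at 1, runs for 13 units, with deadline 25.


Completion = start + processing = 1 + 13 = 14
Tardiness = max(0, C - d) = max(0, 14 - 25)
= max(0, -11)
= 0


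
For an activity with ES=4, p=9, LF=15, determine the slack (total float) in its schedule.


EF = ES + duration = 4 + 9 = 13
LS = LF - duration = 15 - 9 = 6
Total Float = LF - EF = 15 - 13
(or LS - ES = 6 - 4)
= 2


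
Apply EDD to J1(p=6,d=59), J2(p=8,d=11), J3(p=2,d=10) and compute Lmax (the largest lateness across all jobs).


EDD order: J3 → J2 → J1
Completion and lateness:
  J3: C=2, d=10, L=2-10=-8
  J2: C=10, d=11, L=10-11=-1
  J1: C=16, d=59, L=16-59=-43
Lmax = max(-8, -1, -43)
= -1


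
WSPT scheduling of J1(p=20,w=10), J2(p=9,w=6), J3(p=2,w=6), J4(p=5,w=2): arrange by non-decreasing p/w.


WSPT (Smith's rule): sort by p/w ascending
  J3: p/w = 2/6 = 0.333
  J2: p/w = 9/6 = 1.500
  J1: p/w = 20/10 = 2.000
  J4: p/w = 5/2 = 2.500
Order: J3 → J2 → J1 → J4


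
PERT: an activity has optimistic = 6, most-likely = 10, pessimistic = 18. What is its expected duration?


te = (o + 4m + p) / 6
= (6 + 4×10 + 18) / 6
= (6 + 40 + 18) / 6
= 64 / 6
= 10.67


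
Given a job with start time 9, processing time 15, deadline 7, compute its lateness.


Completion = 9 + 15 = 24
Lateness = C - d = 24 - 7
= 17


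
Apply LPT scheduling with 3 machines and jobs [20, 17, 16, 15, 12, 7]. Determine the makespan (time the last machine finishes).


Jobs (LPT sorted): [20, 17, 16, 15, 12, 7]
Machines: 3
  J=20 → Machine 1 (load: 0+20=20)
  J=17 → Machine 2 (load: 0+17=17)
  J=16 → Machine 3 (load: 0+16=16)
  J=15 → Machine 3 (load: 16+15=31)
  J=12 → Machine 2 (load: 17+12=29)
  J=7 → Machine 1 (load: 20+7=27)
Machine loads: [27, 29, 31]
Makespan = max = 31 time units


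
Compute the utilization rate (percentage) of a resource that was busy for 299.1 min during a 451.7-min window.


Utilization = busy / total × 100
= 299.1 / 451.7 × 100
= 66.2%


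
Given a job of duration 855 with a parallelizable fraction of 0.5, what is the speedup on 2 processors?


Amdahl's law: T_p = T × ((1-p) + p/N)
= 855 × ((1-0.5) + 0.5/2)
= 855 × (0.50 + 0.2500)
= 855 × 0.7500
= 641.25
Speedup = 855/641.25
= 1.33×


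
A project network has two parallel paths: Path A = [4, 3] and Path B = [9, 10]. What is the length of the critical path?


Path A: 4 + 3 = 7
Path B: 9 + 10 = 19
Critical path = longest = max(7, 19)
= 19 (Path B)


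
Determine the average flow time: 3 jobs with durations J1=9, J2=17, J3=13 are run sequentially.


Completion times:
  J1: completes at 9
  J2: completes at 26
  J3: completes at 39
Sum = 74
Average = 74/3
= 24.67


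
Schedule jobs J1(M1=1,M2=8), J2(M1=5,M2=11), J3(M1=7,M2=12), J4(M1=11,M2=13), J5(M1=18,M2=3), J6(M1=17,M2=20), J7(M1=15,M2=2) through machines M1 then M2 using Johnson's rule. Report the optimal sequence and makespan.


Johnson's rule:
Group 1 (M1≤M2, sort by M1): ['J1', 'J2', 'J3', 'J4', 'J6']
Group 2 (M1>M2, sort desc M2): ['J5', 'J7']
Sequence: J1 → J2 → J3 → J4 → J6 → J5 → J7
Makespan calculation:
  J1: M1 done=1, M2 done=9
  J2: M1 done=6, M2 done=20
  J3: M1 done=13, M2 done=32
  J4: M1 done=24, M2 done=45
  J6: M1 done=41, M2 done=65
  J5: M1 done=59, M2 done=68
  J7: M1 done=74, M2 done=76
= Sequence: J1 → J2 → J3 → J4 → J6 → J5 → J7, Makespan: 76


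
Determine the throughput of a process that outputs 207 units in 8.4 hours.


Throughput = units / time
= 207 / 8.4
= 24.6 units/hour


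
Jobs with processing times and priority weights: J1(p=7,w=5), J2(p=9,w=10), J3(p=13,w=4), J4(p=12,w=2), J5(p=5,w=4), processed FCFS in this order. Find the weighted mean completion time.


Completion times:
  J1: C=7, w×C=5×7=35
  J2: C=16, w×C=10×16=160
  J3: C=29, w×C=4×29=116
  J4: C=41, w×C=2×41=82
  J5: C=46, w×C=4×46=184
Sum w×C = 577
Sum w = 25
Weighted avg = 577/25
= 23.08


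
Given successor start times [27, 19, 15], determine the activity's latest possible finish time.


LF = min of all successor start times
Successors start at: [27, 19, 15]
LF = min(27, 19, 15)
= 15


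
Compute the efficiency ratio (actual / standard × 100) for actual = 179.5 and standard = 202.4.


Efficiency = (actual / standard) × 100
= (179.5 / 202.4) × 100
= 88.7%


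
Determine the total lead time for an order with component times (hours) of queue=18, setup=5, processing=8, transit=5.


Lead time = queue + setup + processing + transit
= 18 + 5 + 8 + 5
= 36 hours


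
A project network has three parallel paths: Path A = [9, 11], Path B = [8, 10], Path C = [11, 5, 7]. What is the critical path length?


Path A: 9 + 11 = 20
Path B: 8 + 10 = 18
Path C: 11 + 5 + 7 = 23
Critical path = longest = max(20, 18, 23)
= 23 (Path C)


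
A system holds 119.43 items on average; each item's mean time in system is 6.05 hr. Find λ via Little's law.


Little's law: L = λW → λ = L / W
= 119.43 / 6.05
= 19.74 per hour


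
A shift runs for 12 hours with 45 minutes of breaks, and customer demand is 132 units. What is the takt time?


Available = 12×60 - 45 = 675 min
Takt time = 675 / 132
= 5.11 min/unit


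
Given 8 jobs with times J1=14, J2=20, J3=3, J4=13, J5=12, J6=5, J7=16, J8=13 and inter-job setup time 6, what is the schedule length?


Makespan = Σ processing + (n-1) × setup
= (14 + 20 + 3 + 13 + 12 + 5 + 16 + 13) + (8-1)×6
= 96 + 42
= 138 time units


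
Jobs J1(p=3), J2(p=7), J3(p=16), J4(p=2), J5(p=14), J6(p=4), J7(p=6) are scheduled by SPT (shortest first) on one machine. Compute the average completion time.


SPT order: J4 → J1 → J6 → J7 → J2 → J5 → J3
Completion times:
  J4: C=2
  J1: C=5
  J6: C=9
  J7: C=15
  J2: C=22
  J5: C=36
  J3: C=52
Sum = 141, n = 7
Mean flow = 141/7
= 20.14


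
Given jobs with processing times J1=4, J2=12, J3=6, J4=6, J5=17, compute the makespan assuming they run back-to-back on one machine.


Sequential makespan: sum all processing times
= 4 + 12 + 6 + 6 + 17
= 45 time units


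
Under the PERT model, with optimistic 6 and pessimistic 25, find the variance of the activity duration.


σ² = ((p - o) / 6)² = (p - o)² / 36
= (25 - 6)² / 36
= 19² / 36
= 361 / 36
= 10.0278


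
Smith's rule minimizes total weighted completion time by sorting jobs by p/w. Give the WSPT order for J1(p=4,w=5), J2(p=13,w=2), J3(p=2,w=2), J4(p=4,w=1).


WSPT (Smith's rule): sort by p/w ascending
  J1: p/w = 4/5 = 0.800
  J3: p/w = 2/2 = 1.000
  J4: p/w = 4/1 = 4.000
  J2: p/w = 13/2 = 6.500
Order: J1 → J3 → J4 → J2


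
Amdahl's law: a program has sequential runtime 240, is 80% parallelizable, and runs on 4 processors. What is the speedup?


Amdahl's law: T_p = T × ((1-p) + p/N)
= 240 × ((1-0.8) + 0.8/4)
= 240 × (0.20 + 0.2000)
= 240 × 0.4000
= 96.00
Speedup = 240/96.00
= 2.50×


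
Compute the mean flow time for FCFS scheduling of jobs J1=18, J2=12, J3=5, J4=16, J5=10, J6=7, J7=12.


Completion times:
  J1: completes at 18
  J2: completes at 30
  J3: completes at 35
  J4: completes at 51
  J5: completes at 61
  J6: completes at 68
  J7: completes at 80
Sum = 343
Average = 343/7
= 49.00


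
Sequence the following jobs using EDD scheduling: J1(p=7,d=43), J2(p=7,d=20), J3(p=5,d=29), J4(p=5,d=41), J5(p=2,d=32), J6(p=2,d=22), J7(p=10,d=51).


EDD: sort by earliest due date
  J2: d=20, p=7
  J6: d=22, p=2
  J3: d=29, p=5
  J5: d=32, p=2
  J4: d=41, p=5
  J1: d=43, p=7
  J7: d=51, p=10
Order: J2 → J6 → J3 → J5 → J4 → J1 → J7


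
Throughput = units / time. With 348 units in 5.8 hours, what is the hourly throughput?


Throughput = units / time
= 348 / 5.8
= 60.0 units/hour
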